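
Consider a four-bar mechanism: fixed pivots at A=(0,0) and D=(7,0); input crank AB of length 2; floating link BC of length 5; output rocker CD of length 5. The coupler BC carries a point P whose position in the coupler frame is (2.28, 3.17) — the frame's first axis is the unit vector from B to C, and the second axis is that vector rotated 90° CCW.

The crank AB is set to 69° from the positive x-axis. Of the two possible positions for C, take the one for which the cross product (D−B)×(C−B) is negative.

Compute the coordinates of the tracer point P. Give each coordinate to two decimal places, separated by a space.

4.55 1.10

A=(0,0), D=(7.00,0)
B = A + 2.00·(cos69°, sin69°) = (0.7167, 1.8672)
|BD| = 6.5548
circle(B,5.00) ∩ circle(D,5.00): a=3.2774, h=3.7761
  candidates: C₊=(4.9340,4.5532) cross=24.751; C₋=(2.7827,-2.6860) cross=-24.751
  mode - wants cross < 0 → take C=(2.7827,-2.6860) (cross=-24.751)
ex = (C−B)/|BC| = (0.4132,-0.9106); ey = (0.9106,0.4132)
P = B + 2.28·ex + 3.17·ey = (4.5456,1.1008)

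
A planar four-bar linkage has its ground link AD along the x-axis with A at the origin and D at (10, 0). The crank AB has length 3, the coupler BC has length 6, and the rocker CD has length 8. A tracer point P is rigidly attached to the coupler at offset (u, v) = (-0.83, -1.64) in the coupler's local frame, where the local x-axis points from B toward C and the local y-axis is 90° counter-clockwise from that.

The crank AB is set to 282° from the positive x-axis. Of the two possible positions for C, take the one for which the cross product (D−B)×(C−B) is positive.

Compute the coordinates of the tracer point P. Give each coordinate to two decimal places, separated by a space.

A=(0,0), D=(10.00,0)
B = A + 3.00·(cos282°, sin282°) = (0.6237, -2.9344)
|BD| = 9.8247
circle(B,6.00) ∩ circle(D,8.00): a=3.4874, h=4.8824
  candidates: C₊=(2.4937,2.7667) cross=47.969; C₋=(5.4102,-6.5524) cross=-47.969
  mode + wants cross > 0 → take C=(2.4937,2.7667) (cross=47.969)
ex = (C−B)/|BC| = (0.3117,0.9502); ey = (-0.9502,0.3117)
P = B + -0.83·ex + -1.64·ey = (1.9234,-4.2342)

1.92 -4.23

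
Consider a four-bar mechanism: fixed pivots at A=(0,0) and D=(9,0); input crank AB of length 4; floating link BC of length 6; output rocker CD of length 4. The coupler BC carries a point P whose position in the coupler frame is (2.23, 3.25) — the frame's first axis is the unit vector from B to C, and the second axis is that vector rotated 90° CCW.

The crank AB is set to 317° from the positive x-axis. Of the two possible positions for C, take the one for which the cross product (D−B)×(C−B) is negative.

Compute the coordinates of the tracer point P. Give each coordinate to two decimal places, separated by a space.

A=(0,0), D=(9.00,0)
B = A + 4.00·(cos317°, sin317°) = (2.9254, -2.7280)
|BD| = 6.6590
circle(B,6.00) ∩ circle(D,4.00): a=4.8312, h=3.5580
  candidates: C₊=(5.8750,2.4969) cross=23.693; C₋=(8.7902,-3.9945) cross=-23.693
  mode - wants cross < 0 → take C=(8.7902,-3.9945) (cross=-23.693)
ex = (C−B)/|BC| = (0.9775,-0.2111); ey = (0.2111,0.9775)
P = B + 2.23·ex + 3.25·ey = (5.7912,-0.0219)

5.79 -0.02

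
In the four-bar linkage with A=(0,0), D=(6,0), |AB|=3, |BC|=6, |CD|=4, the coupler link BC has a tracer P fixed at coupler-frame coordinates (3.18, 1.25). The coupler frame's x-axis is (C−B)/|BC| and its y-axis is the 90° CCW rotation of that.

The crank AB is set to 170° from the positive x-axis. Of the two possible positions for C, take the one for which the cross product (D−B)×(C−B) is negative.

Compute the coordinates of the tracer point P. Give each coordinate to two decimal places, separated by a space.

A=(0,0), D=(6.00,0)
B = A + 3.00·(cos170°, sin170°) = (-2.9544, 0.5209)
|BD| = 8.9696
circle(B,6.00) ∩ circle(D,4.00): a=5.5997, h=2.1549
  candidates: C₊=(2.7609,2.3470) cross=19.329; C₋=(2.5106,-1.9556) cross=-19.329
  mode - wants cross < 0 → take C=(2.5106,-1.9556) (cross=-19.329)
ex = (C−B)/|BC| = (0.9108,-0.4128); ey = (0.4128,0.9108)
P = B + 3.18·ex + 1.25·ey = (0.4580,0.3469)

0.46 0.35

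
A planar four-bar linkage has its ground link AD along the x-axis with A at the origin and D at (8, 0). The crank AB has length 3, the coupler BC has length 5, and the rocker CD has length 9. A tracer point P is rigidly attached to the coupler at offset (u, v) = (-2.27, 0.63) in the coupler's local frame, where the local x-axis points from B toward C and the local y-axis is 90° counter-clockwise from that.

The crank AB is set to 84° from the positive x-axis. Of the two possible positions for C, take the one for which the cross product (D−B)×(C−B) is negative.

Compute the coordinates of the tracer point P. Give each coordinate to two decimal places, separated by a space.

A=(0,0), D=(8.00,0)
B = A + 3.00·(cos84°, sin84°) = (0.3136, 2.9836)
|BD| = 8.2452
circle(B,5.00) ∩ circle(D,9.00): a=0.7266, h=4.9469
  candidates: C₊=(2.7811,7.3323) cross=40.788; C₋=(-0.7991,-1.8911) cross=-40.788
  mode - wants cross < 0 → take C=(-0.7991,-1.8911) (cross=-40.788)
ex = (C−B)/|BC| = (-0.2225,-0.9749); ey = (0.9749,-0.2225)
P = B + -2.27·ex + 0.63·ey = (1.4329,5.0564)

1.43 5.06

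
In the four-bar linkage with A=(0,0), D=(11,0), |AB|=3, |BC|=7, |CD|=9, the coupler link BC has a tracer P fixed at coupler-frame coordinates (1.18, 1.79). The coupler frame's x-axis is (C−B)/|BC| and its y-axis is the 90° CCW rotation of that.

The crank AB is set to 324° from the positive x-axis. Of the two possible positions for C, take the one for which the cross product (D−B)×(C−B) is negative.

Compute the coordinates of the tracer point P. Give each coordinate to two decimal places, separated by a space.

A=(0,0), D=(11.00,0)
B = A + 3.00·(cos324°, sin324°) = (2.4271, -1.7634)
|BD| = 8.7524
circle(B,7.00) ∩ circle(D,9.00): a=2.5481, h=6.5197
  candidates: C₊=(3.6094,5.1361) cross=57.063; C₋=(6.2365,-7.6360) cross=-57.063
  mode - wants cross < 0 → take C=(6.2365,-7.6360) (cross=-57.063)
ex = (C−B)/|BC| = (0.5442,-0.8390); ey = (0.8390,0.5442)
P = B + 1.18·ex + 1.79·ey = (4.5709,-1.7792)

4.57 -1.78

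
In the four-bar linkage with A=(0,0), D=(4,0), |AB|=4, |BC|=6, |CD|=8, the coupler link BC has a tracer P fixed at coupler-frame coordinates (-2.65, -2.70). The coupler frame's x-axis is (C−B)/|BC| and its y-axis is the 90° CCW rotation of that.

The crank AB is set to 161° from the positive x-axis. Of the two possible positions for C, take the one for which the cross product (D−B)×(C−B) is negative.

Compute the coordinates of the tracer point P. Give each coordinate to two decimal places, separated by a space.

-6.96 3.35

A=(0,0), D=(4.00,0)
B = A + 4.00·(cos161°, sin161°) = (-3.7821, 1.3023)
|BD| = 7.8903
circle(B,6.00) ∩ circle(D,8.00): a=2.1708, h=5.5935
  candidates: C₊=(-0.7178,6.4608) cross=44.135; C₋=(-2.5642,-4.5728) cross=-44.135
  mode - wants cross < 0 → take C=(-2.5642,-4.5728) (cross=-44.135)
ex = (C−B)/|BC| = (0.2030,-0.9792); ey = (0.9792,0.2030)
P = B + -2.65·ex + -2.70·ey = (-6.9638,3.3491)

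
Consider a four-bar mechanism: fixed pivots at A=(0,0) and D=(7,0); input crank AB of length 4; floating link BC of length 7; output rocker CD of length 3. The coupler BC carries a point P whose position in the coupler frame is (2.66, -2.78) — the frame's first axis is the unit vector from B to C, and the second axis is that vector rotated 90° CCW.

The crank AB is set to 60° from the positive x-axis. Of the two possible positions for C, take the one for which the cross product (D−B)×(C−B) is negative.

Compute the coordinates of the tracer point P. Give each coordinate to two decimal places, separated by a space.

A=(0,0), D=(7.00,0)
B = A + 4.00·(cos60°, sin60°) = (2.0000, 3.4641)
|BD| = 6.0828
circle(B,7.00) ∩ circle(D,3.00): a=6.3294, h=2.9898
  candidates: C₊=(8.9054,2.3172) cross=18.187; C₋=(5.5000,-2.5981) cross=-18.187
  mode - wants cross < 0 → take C=(5.5000,-2.5981) (cross=-18.187)
ex = (C−B)/|BC| = (0.5000,-0.8660); ey = (0.8660,0.5000)
P = B + 2.66·ex + -2.78·ey = (0.9224,-0.2295)

0.92 -0.23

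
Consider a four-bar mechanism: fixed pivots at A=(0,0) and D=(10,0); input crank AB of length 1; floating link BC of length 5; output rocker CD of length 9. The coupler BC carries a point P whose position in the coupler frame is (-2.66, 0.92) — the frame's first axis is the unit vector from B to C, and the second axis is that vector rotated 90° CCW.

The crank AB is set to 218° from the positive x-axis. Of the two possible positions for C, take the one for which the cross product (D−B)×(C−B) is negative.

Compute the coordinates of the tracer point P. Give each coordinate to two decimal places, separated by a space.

-1.68 2.06

A=(0,0), D=(10.00,0)
B = A + 1.00·(cos218°, sin218°) = (-0.7880, -0.6157)
|BD| = 10.8056
circle(B,5.00) ∩ circle(D,9.00): a=2.8115, h=4.1346
  candidates: C₊=(1.7834,3.6725) cross=44.677; C₋=(2.2545,-4.5834) cross=-44.677
  mode - wants cross < 0 → take C=(2.2545,-4.5834) (cross=-44.677)
ex = (C−B)/|BC| = (0.6085,-0.7935); ey = (0.7935,0.6085)
P = B + -2.66·ex + 0.92·ey = (-1.6766,2.0550)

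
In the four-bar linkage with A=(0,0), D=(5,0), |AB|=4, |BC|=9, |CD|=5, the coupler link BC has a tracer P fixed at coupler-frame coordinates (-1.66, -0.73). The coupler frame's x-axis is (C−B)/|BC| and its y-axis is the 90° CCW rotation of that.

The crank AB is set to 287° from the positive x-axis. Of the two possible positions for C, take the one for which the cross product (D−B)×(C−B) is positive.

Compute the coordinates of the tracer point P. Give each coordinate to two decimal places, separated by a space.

1.41 -5.62

A=(0,0), D=(5.00,0)
B = A + 4.00·(cos287°, sin287°) = (1.1695, -3.8252)
|BD| = 5.4134
circle(B,9.00) ∩ circle(D,5.00): a=7.8790, h=4.3498
  candidates: C₊=(3.6710,4.8201) cross=23.547; C₋=(9.8183,-1.3356) cross=-23.547
  mode + wants cross > 0 → take C=(3.6710,4.8201) (cross=23.547)
ex = (C−B)/|BC| = (0.2779,0.9606); ey = (-0.9606,0.2779)
P = B + -1.66·ex + -0.73·ey = (1.4093,-5.6227)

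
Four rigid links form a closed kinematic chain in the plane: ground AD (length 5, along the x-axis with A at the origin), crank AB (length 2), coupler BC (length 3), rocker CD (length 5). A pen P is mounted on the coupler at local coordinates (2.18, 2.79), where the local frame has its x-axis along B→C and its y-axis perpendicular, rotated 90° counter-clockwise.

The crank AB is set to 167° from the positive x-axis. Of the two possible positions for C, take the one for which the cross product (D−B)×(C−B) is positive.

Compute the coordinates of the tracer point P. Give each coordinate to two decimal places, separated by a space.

-1.78 3.99

A=(0,0), D=(5.00,0)
B = A + 2.00·(cos167°, sin167°) = (-1.9487, 0.4499)
|BD| = 6.9633
circle(B,3.00) ∩ circle(D,5.00): a=2.3328, h=1.8863
  candidates: C₊=(0.5010,2.1816) cross=13.135; C₋=(0.2573,-1.5832) cross=-13.135
  mode + wants cross > 0 → take C=(0.5010,2.1816) (cross=13.135)
ex = (C−B)/|BC| = (0.8166,0.5772); ey = (-0.5772,0.8166)
P = B + 2.18·ex + 2.79·ey = (-1.7790,3.9865)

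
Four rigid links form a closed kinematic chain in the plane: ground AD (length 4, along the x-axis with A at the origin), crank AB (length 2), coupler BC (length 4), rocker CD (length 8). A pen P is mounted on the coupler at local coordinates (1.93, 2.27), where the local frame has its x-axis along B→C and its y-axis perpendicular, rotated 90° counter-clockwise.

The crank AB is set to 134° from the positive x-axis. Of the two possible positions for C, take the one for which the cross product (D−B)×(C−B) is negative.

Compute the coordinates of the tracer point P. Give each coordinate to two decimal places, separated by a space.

A=(0,0), D=(4.00,0)
B = A + 2.00·(cos134°, sin134°) = (-1.3893, 1.4387)
|BD| = 5.5780
circle(B,4.00) ∩ circle(D,8.00): a=-1.5136, h=3.7026
  candidates: C₊=(-1.8967,5.4064) cross=20.653; C₋=(-3.8066,-1.7483) cross=-20.653
  mode - wants cross < 0 → take C=(-3.8066,-1.7483) (cross=-20.653)
ex = (C−B)/|BC| = (-0.6043,-0.7967); ey = (0.7967,-0.6043)
P = B + 1.93·ex + 2.27·ey = (-0.7471,-1.4708)

-0.75 -1.47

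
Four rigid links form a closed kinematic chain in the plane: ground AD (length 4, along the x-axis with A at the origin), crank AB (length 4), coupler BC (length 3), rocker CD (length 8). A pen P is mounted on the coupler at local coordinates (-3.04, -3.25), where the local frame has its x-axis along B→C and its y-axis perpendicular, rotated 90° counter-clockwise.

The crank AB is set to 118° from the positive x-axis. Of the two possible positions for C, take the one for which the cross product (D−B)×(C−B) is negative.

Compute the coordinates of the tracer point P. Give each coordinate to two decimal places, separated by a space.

-2.25 7.97

A=(0,0), D=(4.00,0)
B = A + 4.00·(cos118°, sin118°) = (-1.8779, 3.5318)
|BD| = 6.8573
circle(B,3.00) ∩ circle(D,8.00): a=-0.5816, h=2.9431
  candidates: C₊=(-0.8606,6.3541) cross=20.182; C₋=(-3.8922,1.3086) cross=-20.182
  mode - wants cross < 0 → take C=(-3.8922,1.3086) (cross=-20.182)
ex = (C−B)/|BC| = (-0.6715,-0.7410); ey = (0.7410,-0.6715)
P = B + -3.04·ex + -3.25·ey = (-2.2451,7.9668)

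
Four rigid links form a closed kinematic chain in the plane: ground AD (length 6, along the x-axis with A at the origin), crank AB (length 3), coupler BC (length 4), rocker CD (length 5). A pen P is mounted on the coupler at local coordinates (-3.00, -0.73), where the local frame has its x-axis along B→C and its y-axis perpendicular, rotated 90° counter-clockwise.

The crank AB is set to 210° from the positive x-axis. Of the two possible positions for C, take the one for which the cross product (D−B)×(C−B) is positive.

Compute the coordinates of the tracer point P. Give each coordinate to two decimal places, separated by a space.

A=(0,0), D=(6.00,0)
B = A + 3.00·(cos210°, sin210°) = (-2.5981, -1.5000)
|BD| = 8.7279
circle(B,4.00) ∩ circle(D,5.00): a=3.8484, h=1.0908
  candidates: C₊=(1.0056,0.2360) cross=9.521; C₋=(1.3805,-1.9132) cross=-9.521
  mode + wants cross > 0 → take C=(1.0056,0.2360) (cross=9.521)
ex = (C−B)/|BC| = (0.9009,0.4340); ey = (-0.4340,0.9009)
P = B + -3.00·ex + -0.73·ey = (-4.9840,-3.4597)

-4.98 -3.46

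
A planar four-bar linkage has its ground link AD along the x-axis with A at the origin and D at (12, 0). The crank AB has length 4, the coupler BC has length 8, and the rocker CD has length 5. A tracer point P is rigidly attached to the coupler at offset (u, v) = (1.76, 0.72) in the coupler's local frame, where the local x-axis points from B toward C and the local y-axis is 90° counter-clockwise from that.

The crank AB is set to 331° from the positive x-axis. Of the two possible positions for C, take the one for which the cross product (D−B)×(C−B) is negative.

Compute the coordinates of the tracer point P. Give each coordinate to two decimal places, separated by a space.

A=(0,0), D=(12.00,0)
B = A + 4.00·(cos331°, sin331°) = (3.4985, -1.9392)
|BD| = 8.7199
circle(B,8.00) ∩ circle(D,5.00): a=6.5962, h=4.5266
  candidates: C₊=(8.9228,3.9409) cross=39.471; C₋=(10.9362,-4.8855) cross=-39.471
  mode - wants cross < 0 → take C=(10.9362,-4.8855) (cross=-39.471)
ex = (C−B)/|BC| = (0.9297,-0.3683); ey = (0.3683,0.9297)
P = B + 1.76·ex + 0.72·ey = (5.3999,-1.9180)

5.40 -1.92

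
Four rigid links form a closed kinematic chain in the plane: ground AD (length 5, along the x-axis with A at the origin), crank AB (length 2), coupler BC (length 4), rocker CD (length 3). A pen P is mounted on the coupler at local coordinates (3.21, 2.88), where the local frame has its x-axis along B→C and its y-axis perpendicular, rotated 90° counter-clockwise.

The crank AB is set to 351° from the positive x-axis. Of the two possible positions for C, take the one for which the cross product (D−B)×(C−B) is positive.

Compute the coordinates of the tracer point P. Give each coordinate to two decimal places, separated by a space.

1.53 3.98

A=(0,0), D=(5.00,0)
B = A + 2.00·(cos351°, sin351°) = (1.9754, -0.3129)
|BD| = 3.0408
circle(B,4.00) ∩ circle(D,3.00): a=2.6714, h=2.9772
  candidates: C₊=(4.3263,2.9234) cross=9.053; C₋=(4.9389,-2.9994) cross=-9.053
  mode + wants cross > 0 → take C=(4.3263,2.9234) (cross=9.053)
ex = (C−B)/|BC| = (0.5877,0.8091); ey = (-0.8091,0.5877)
P = B + 3.21·ex + 2.88·ey = (1.5319,3.9769)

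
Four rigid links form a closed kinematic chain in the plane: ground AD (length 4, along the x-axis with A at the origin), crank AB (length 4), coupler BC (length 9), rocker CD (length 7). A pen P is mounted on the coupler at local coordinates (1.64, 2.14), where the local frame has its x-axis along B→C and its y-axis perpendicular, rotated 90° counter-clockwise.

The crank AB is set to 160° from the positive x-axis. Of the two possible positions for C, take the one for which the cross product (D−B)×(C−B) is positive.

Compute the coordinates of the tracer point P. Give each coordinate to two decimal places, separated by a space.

-3.80 4.06

A=(0,0), D=(4.00,0)
B = A + 4.00·(cos160°, sin160°) = (-3.7588, 1.3681)
|BD| = 7.8785
circle(B,9.00) ∩ circle(D,7.00): a=5.9701, h=6.7348
  candidates: C₊=(3.2901,6.9639) cross=53.060; C₋=(0.9511,-6.3011) cross=-53.060
  mode + wants cross > 0 → take C=(3.2901,6.9639) (cross=53.060)
ex = (C−B)/|BC| = (0.7832,0.6218); ey = (-0.6218,0.7832)
P = B + 1.64·ex + 2.14·ey = (-3.8049,4.0638)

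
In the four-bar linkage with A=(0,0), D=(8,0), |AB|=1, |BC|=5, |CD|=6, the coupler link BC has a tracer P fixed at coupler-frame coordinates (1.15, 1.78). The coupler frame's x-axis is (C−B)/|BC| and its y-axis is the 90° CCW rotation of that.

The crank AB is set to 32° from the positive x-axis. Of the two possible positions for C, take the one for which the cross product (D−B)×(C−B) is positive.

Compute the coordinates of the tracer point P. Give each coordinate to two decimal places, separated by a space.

A=(0,0), D=(8.00,0)
B = A + 1.00·(cos32°, sin32°) = (0.8480, 0.5299)
|BD| = 7.1716
circle(B,5.00) ∩ circle(D,6.00): a=2.8189, h=4.1297
  candidates: C₊=(3.9643,4.4400) cross=29.616; C₋=(3.3541,-3.7967) cross=-29.616
  mode + wants cross > 0 → take C=(3.9643,4.4400) (cross=29.616)
ex = (C−B)/|BC| = (0.6233,0.7820); ey = (-0.7820,0.6233)
P = B + 1.15·ex + 1.78·ey = (0.1728,2.5386)

0.17 2.54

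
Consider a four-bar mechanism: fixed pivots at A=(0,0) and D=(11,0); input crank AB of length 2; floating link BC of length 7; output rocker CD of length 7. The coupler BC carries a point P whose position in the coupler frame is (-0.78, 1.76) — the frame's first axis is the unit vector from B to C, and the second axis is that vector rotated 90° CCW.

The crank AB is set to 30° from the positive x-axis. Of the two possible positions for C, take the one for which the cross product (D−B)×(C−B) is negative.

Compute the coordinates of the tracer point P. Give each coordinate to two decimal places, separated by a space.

2.71 2.66

A=(0,0), D=(11.00,0)
B = A + 2.00·(cos30°, sin30°) = (1.7321, 1.0000)
|BD| = 9.3217
circle(B,7.00) ∩ circle(D,7.00): a=4.6609, h=5.2227
  candidates: C₊=(6.9263,5.6925) cross=48.684; C₋=(5.8058,-4.6925) cross=-48.684
  mode - wants cross < 0 → take C=(5.8058,-4.6925) (cross=-48.684)
ex = (C−B)/|BC| = (0.5820,-0.8132); ey = (0.8132,0.5820)
P = B + -0.78·ex + 1.76·ey = (2.7094,2.6586)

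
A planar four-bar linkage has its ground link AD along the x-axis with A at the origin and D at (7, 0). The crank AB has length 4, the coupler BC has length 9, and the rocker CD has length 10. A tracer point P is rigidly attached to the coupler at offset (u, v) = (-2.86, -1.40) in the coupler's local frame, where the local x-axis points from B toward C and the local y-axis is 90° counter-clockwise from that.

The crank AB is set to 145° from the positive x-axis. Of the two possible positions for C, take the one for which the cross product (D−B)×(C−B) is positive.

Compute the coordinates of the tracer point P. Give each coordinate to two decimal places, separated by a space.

A=(0,0), D=(7.00,0)
B = A + 4.00·(cos145°, sin145°) = (-3.2766, 2.2943)
|BD| = 10.5296
circle(B,9.00) ∩ circle(D,10.00): a=4.3626, h=7.8720
  candidates: C₊=(2.6964,9.0266) cross=82.889; C₋=(-0.7341,-6.3391) cross=-82.889
  mode + wants cross > 0 → take C=(2.6964,9.0266) (cross=82.889)
ex = (C−B)/|BC| = (0.6637,0.7480); ey = (-0.7480,0.6637)
P = B + -2.86·ex + -1.40·ey = (-4.1275,-0.7742)

-4.13 -0.77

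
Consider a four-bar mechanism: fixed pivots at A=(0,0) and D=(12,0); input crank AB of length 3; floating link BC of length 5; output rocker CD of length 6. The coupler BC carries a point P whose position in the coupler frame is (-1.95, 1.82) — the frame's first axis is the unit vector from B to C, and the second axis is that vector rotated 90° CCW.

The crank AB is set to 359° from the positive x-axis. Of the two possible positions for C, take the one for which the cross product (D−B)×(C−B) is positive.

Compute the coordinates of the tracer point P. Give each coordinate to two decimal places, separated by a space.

0.34 0.12

A=(0,0), D=(12.00,0)
B = A + 3.00·(cos359°, sin359°) = (2.9995, -0.0524)
|BD| = 9.0006
circle(B,5.00) ∩ circle(D,6.00): a=3.8892, h=3.1423
  candidates: C₊=(6.8704,3.1125) cross=28.282; C₋=(6.9070,-3.1719) cross=-28.282
  mode + wants cross > 0 → take C=(6.8704,3.1125) (cross=28.282)
ex = (C−B)/|BC| = (0.7742,0.6330); ey = (-0.6330,0.7742)
P = B + -1.95·ex + 1.82·ey = (0.3379,0.1224)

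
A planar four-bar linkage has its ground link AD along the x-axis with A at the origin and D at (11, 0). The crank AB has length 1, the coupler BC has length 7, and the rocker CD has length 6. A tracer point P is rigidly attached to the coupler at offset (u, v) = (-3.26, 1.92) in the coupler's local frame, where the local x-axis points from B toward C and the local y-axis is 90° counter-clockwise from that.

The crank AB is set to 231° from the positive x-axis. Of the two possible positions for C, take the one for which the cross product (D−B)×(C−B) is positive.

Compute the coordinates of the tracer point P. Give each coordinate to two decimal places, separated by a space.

-4.41 -0.61

A=(0,0), D=(11.00,0)
B = A + 1.00·(cos231°, sin231°) = (-0.6293, -0.7771)
|BD| = 11.6553
circle(B,7.00) ∩ circle(D,6.00): a=6.3853, h=2.8684
  candidates: C₊=(5.5505,2.5106) cross=33.432; C₋=(5.9330,-3.2134) cross=-33.432
  mode + wants cross > 0 → take C=(5.5505,2.5106) (cross=33.432)
ex = (C−B)/|BC| = (0.8828,0.4697); ey = (-0.4697,0.8828)
P = B + -3.26·ex + 1.92·ey = (-4.4092,-0.6133)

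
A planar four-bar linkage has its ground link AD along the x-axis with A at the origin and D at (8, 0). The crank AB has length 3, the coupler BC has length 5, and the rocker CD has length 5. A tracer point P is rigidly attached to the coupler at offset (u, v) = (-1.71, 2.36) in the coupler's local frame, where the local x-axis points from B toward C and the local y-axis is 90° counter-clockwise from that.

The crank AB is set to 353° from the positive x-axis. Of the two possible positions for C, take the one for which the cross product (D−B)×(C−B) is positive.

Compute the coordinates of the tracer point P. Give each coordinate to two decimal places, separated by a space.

A=(0,0), D=(8.00,0)
B = A + 3.00·(cos353°, sin353°) = (2.9776, -0.3656)
|BD| = 5.0357
circle(B,5.00) ∩ circle(D,5.00): a=2.5178, h=4.3198
  candidates: C₊=(5.1752,4.1256) cross=21.753; C₋=(5.8025,-4.4912) cross=-21.753
  mode + wants cross > 0 → take C=(5.1752,4.1256) (cross=21.753)
ex = (C−B)/|BC| = (0.4395,0.8982); ey = (-0.8982,0.4395)
P = B + -1.71·ex + 2.36·ey = (0.1062,-0.8644)

0.11 -0.86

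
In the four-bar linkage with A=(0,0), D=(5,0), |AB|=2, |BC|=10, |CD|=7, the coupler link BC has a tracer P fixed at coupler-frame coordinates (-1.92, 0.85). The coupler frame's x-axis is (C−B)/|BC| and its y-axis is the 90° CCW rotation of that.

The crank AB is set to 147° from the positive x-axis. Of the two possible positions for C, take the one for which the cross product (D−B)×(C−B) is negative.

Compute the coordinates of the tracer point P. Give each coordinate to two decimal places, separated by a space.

A=(0,0), D=(5.00,0)
B = A + 2.00·(cos147°, sin147°) = (-1.6773, 1.0893)
|BD| = 6.7656
circle(B,10.00) ∩ circle(D,7.00): a=7.1519, h=6.9893
  candidates: C₊=(6.5065,6.8360) cross=47.287; C₋=(4.2559,-6.9603) cross=-47.287
  mode - wants cross < 0 → take C=(4.2559,-6.9603) (cross=-47.287)
ex = (C−B)/|BC| = (0.5933,-0.8050); ey = (0.8050,0.5933)
P = B + -1.92·ex + 0.85·ey = (-2.1323,3.1391)

-2.13 3.14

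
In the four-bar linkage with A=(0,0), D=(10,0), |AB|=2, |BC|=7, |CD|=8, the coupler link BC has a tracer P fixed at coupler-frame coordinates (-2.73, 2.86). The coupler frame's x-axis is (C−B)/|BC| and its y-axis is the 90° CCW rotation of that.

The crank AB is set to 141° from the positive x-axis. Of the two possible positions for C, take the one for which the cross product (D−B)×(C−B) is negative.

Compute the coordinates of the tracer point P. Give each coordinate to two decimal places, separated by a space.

-1.21 5.20

A=(0,0), D=(10.00,0)
B = A + 2.00·(cos141°, sin141°) = (-1.5543, 1.2586)
|BD| = 11.6226
circle(B,7.00) ∩ circle(D,8.00): a=5.1660, h=4.7236
  candidates: C₊=(4.0929,5.3950) cross=54.900; C₋=(3.0698,-3.9966) cross=-54.900
  mode - wants cross < 0 → take C=(3.0698,-3.9966) (cross=-54.900)
ex = (C−B)/|BC| = (0.6606,-0.7507); ey = (0.7507,0.6606)
P = B + -2.73·ex + 2.86·ey = (-1.2106,5.1975)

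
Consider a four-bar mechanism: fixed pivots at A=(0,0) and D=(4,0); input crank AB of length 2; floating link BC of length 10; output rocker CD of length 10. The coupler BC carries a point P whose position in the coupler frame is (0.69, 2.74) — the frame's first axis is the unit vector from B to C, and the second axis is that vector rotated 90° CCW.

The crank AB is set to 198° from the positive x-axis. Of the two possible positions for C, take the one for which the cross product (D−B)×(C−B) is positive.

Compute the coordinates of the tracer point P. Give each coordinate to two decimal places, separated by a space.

A=(0,0), D=(4.00,0)
B = A + 2.00·(cos198°, sin198°) = (-1.9021, -0.6180)
|BD| = 5.9344
circle(B,10.00) ∩ circle(D,10.00): a=2.9672, h=9.5496
  candidates: C₊=(0.0544,9.1887) cross=56.671; C₋=(2.0435,-9.8067) cross=-56.671
  mode + wants cross > 0 → take C=(0.0544,9.1887) (cross=56.671)
ex = (C−B)/|BC| = (0.1957,0.9807); ey = (-0.9807,0.1957)
P = B + 0.69·ex + 2.74·ey = (-4.4542,0.5947)

-4.45 0.59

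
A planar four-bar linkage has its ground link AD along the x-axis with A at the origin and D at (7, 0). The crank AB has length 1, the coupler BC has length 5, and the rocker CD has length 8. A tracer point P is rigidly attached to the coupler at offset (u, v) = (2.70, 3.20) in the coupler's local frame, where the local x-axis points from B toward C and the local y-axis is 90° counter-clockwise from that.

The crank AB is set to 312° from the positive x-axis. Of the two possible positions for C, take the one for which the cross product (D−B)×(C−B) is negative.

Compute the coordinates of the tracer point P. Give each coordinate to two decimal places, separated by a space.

A=(0,0), D=(7.00,0)
B = A + 1.00·(cos312°, sin312°) = (0.6691, -0.7431)
|BD| = 6.3743
circle(B,5.00) ∩ circle(D,8.00): a=0.1280, h=4.9984
  candidates: C₊=(0.2136,4.2361) cross=31.861; C₋=(1.3790,-5.6925) cross=-31.861
  mode - wants cross < 0 → take C=(1.3790,-5.6925) (cross=-31.861)
ex = (C−B)/|BC| = (0.1420,-0.9899); ey = (0.9899,0.1420)
P = B + 2.70·ex + 3.20·ey = (4.2201,-2.9615)

4.22 -2.96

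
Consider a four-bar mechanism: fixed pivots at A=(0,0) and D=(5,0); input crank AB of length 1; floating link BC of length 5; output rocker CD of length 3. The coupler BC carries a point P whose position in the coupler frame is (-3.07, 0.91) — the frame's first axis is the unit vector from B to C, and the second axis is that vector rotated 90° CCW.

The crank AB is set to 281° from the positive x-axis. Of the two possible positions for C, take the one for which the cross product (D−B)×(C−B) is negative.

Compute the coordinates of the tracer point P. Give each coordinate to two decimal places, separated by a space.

-2.25 1.09

A=(0,0), D=(5.00,0)
B = A + 1.00·(cos281°, sin281°) = (0.1908, -0.9816)
|BD| = 4.9084
circle(B,5.00) ∩ circle(D,3.00): a=4.0841, h=2.8845
  candidates: C₊=(3.6155,2.6614) cross=14.158; C₋=(4.7692,-2.9911) cross=-14.158
  mode - wants cross < 0 → take C=(4.7692,-2.9911) (cross=-14.158)
ex = (C−B)/|BC| = (0.9157,-0.4019); ey = (0.4019,0.9157)
P = B + -3.07·ex + 0.91·ey = (-2.2546,1.0855)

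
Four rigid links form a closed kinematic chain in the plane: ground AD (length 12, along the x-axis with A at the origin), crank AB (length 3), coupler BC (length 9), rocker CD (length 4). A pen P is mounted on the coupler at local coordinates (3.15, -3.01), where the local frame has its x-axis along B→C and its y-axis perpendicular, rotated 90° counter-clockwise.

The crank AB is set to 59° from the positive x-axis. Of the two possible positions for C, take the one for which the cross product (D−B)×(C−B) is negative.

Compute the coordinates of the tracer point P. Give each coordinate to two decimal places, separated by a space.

A=(0,0), D=(12.00,0)
B = A + 3.00·(cos59°, sin59°) = (1.5451, 2.5715)
|BD| = 10.7665
circle(B,9.00) ∩ circle(D,4.00): a=8.4019, h=3.2262
  candidates: C₊=(10.4744,3.6976) cross=34.735; C₋=(8.9333,-2.5681) cross=-34.735
  mode - wants cross < 0 → take C=(8.9333,-2.5681) (cross=-34.735)
ex = (C−B)/|BC| = (0.8209,-0.5711); ey = (0.5711,0.8209)
P = B + 3.15·ex + -3.01·ey = (2.4121,-1.6983)

2.41 -1.70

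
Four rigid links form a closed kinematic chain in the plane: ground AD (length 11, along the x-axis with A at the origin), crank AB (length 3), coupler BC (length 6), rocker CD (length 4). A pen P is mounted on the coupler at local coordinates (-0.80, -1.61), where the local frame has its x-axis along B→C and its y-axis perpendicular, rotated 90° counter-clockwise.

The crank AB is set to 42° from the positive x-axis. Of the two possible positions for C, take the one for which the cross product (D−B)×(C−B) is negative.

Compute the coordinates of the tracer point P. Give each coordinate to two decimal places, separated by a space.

0.67 1.11

A=(0,0), D=(11.00,0)
B = A + 3.00·(cos42°, sin42°) = (2.2294, 2.0074)
|BD| = 8.9974
circle(B,6.00) ∩ circle(D,4.00): a=5.6101, h=2.1276
  candidates: C₊=(8.1728,2.8297) cross=19.143; C₋=(7.2235,-1.3182) cross=-19.143
  mode - wants cross < 0 → take C=(7.2235,-1.3182) (cross=-19.143)
ex = (C−B)/|BC| = (0.8323,-0.5543); ey = (0.5543,0.8323)
P = B + -0.80·ex + -1.61·ey = (0.6712,1.1107)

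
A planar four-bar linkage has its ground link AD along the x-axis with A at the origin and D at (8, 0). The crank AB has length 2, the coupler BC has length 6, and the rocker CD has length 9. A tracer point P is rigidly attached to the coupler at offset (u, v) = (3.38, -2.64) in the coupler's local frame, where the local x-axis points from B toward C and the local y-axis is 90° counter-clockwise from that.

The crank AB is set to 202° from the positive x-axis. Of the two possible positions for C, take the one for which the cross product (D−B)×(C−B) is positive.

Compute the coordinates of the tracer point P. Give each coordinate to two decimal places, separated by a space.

A=(0,0), D=(8.00,0)
B = A + 2.00·(cos202°, sin202°) = (-1.8544, -0.7492)
|BD| = 9.8828
circle(B,6.00) ∩ circle(D,9.00): a=2.6647, h=5.3758
  candidates: C₊=(0.3951,4.8131) cross=53.128; C₋=(1.2102,-5.9075) cross=-53.128
  mode + wants cross > 0 → take C=(0.3951,4.8131) (cross=53.128)
ex = (C−B)/|BC| = (0.3749,0.9271); ey = (-0.9271,0.3749)
P = B + 3.38·ex + -2.64·ey = (1.8603,1.3945)

1.86 1.39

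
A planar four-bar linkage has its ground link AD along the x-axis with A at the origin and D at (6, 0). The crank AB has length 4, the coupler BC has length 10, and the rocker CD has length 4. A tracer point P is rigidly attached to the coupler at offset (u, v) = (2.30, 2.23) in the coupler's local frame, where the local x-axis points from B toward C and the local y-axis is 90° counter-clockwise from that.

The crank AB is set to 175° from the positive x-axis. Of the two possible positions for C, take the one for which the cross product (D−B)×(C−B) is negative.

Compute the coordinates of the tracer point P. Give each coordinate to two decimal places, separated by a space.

A=(0,0), D=(6.00,0)
B = A + 4.00·(cos175°, sin175°) = (-3.9848, 0.3486)
|BD| = 9.9909
circle(B,10.00) ∩ circle(D,4.00): a=9.1993, h=3.9209
  candidates: C₊=(5.3457,3.9461) cross=39.173; C₋=(5.0721,-3.8909) cross=-39.173
  mode - wants cross < 0 → take C=(5.0721,-3.8909) (cross=-39.173)
ex = (C−B)/|BC| = (0.9057,-0.4240); ey = (0.4240,0.9057)
P = B + 2.30·ex + 2.23·ey = (-0.9563,1.3932)

-0.96 1.39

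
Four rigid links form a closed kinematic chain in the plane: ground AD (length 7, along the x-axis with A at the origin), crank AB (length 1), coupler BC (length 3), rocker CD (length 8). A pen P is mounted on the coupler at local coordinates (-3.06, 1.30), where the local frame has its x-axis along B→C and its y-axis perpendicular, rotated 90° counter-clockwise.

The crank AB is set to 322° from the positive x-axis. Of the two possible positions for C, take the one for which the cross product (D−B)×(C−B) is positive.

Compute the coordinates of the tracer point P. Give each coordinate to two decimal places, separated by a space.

A=(0,0), D=(7.00,0)
B = A + 1.00·(cos322°, sin322°) = (0.7880, -0.6157)
|BD| = 6.2424
circle(B,3.00) ∩ circle(D,8.00): a=-1.2841, h=2.7113
  candidates: C₊=(-0.7573,1.9557) cross=16.925; C₋=(-0.2225,-3.4404) cross=-16.925
  mode + wants cross > 0 → take C=(-0.7573,1.9557) (cross=16.925)
ex = (C−B)/|BC| = (-0.5151,0.8571); ey = (-0.8571,-0.5151)
P = B + -3.06·ex + 1.30·ey = (1.2499,-3.9081)

1.25 -3.91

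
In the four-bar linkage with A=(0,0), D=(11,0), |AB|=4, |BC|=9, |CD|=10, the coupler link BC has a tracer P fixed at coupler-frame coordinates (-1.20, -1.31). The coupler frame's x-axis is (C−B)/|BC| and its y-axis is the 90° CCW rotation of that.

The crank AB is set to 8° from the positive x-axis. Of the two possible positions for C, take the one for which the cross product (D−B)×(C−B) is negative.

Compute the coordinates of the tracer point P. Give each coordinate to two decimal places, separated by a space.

2.47 1.52

A=(0,0), D=(11.00,0)
B = A + 4.00·(cos8°, sin8°) = (3.9611, 0.5567)
|BD| = 7.0609
circle(B,9.00) ∩ circle(D,10.00): a=2.1850, h=8.7307
  candidates: C₊=(6.8276,9.0880) cross=61.647; C₋=(5.4509,-8.3191) cross=-61.647
  mode - wants cross < 0 → take C=(5.4509,-8.3191) (cross=-61.647)
ex = (C−B)/|BC| = (0.1655,-0.9862); ey = (0.9862,0.1655)
P = B + -1.20·ex + -1.31·ey = (2.4705,1.5233)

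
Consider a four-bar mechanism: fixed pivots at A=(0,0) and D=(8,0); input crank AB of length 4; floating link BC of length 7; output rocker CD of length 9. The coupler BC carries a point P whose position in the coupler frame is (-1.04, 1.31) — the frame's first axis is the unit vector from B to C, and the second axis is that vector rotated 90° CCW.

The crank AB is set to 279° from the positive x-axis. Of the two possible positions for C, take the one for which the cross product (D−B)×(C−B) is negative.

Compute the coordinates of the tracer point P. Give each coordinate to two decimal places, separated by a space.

A=(0,0), D=(8.00,0)
B = A + 4.00·(cos279°, sin279°) = (0.6257, -3.9508)
|BD| = 8.3659
circle(B,7.00) ∩ circle(D,9.00): a=2.2704, h=6.6216
  candidates: C₊=(-0.5000,2.9581) cross=55.395; C₋=(5.7540,-8.7153) cross=-55.395
  mode - wants cross < 0 → take C=(5.7540,-8.7153) (cross=-55.395)
ex = (C−B)/|BC| = (0.7326,-0.6806); ey = (0.6806,0.7326)
P = B + -1.04·ex + 1.31·ey = (0.7555,-2.2832)

0.76 -2.28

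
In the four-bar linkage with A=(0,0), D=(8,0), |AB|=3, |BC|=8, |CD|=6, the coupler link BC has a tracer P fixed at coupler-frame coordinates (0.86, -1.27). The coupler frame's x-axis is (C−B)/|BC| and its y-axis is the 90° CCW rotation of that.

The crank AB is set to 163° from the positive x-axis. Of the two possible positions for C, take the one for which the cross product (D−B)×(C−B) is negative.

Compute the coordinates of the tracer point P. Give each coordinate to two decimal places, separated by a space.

A=(0,0), D=(8.00,0)
B = A + 3.00·(cos163°, sin163°) = (-2.8689, 0.8771)
|BD| = 10.9042
circle(B,8.00) ∩ circle(D,6.00): a=6.7360, h=4.3158
  candidates: C₊=(4.1924,4.6371) cross=47.060; C₋=(3.4981,-3.9665) cross=-47.060
  mode - wants cross < 0 → take C=(3.4981,-3.9665) (cross=-47.060)
ex = (C−B)/|BC| = (0.7959,-0.6055); ey = (0.6055,0.7959)
P = B + 0.86·ex + -1.27·ey = (-2.9534,-0.6543)

-2.95 -0.65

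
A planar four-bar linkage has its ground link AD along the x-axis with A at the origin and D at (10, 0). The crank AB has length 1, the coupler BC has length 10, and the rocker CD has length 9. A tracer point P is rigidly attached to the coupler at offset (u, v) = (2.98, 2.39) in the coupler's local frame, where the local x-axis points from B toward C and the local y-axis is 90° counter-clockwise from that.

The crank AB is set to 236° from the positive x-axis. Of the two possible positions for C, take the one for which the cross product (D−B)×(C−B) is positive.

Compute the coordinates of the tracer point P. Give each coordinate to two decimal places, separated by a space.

A=(0,0), D=(10.00,0)
B = A + 1.00·(cos236°, sin236°) = (-0.5592, -0.8290)
|BD| = 10.5917
circle(B,10.00) ∩ circle(D,9.00): a=6.1928, h=7.8517
  candidates: C₊=(5.0000,7.4833) cross=83.163; C₋=(6.2292,-8.1719) cross=-83.163
  mode + wants cross > 0 → take C=(5.0000,7.4833) (cross=83.163)
ex = (C−B)/|BC| = (0.5559,0.8312); ey = (-0.8312,0.5559)
P = B + 2.98·ex + 2.39·ey = (-0.8892,2.9767)

-0.89 2.98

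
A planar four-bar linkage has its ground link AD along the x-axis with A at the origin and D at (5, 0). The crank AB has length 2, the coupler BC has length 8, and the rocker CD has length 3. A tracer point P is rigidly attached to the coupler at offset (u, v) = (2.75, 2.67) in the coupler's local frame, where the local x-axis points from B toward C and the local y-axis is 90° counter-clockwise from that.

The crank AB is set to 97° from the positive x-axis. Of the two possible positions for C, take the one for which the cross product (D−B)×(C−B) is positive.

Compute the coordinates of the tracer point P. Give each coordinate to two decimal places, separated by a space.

2.74 4.39

A=(0,0), D=(5.00,0)
B = A + 2.00·(cos97°, sin97°) = (-0.2437, 1.9851)
|BD| = 5.6069
circle(B,8.00) ∩ circle(D,3.00): a=7.7081, h=2.1412
  candidates: C₊=(7.7232,1.2586) cross=12.006; C₋=(6.2070,-2.7465) cross=-12.006
  mode + wants cross > 0 → take C=(7.7232,1.2586) (cross=12.006)
ex = (C−B)/|BC| = (0.9959,-0.0908); ey = (0.0908,0.9959)
P = B + 2.75·ex + 2.67·ey = (2.7374,4.3943)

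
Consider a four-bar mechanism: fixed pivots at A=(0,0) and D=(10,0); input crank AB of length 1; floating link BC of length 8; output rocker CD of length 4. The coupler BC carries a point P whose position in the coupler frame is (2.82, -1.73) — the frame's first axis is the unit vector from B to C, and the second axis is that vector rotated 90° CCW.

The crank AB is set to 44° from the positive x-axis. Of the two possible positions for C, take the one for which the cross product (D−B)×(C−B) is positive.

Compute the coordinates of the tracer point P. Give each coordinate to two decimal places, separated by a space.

A=(0,0), D=(10.00,0)
B = A + 1.00·(cos44°, sin44°) = (0.7193, 0.6947)
|BD| = 9.3066
circle(B,8.00) ∩ circle(D,4.00): a=7.2321, h=3.4200
  candidates: C₊=(8.1866,3.5653) cross=31.829; C₋=(7.6760,-3.2556) cross=-31.829
  mode + wants cross > 0 → take C=(8.1866,3.5653) (cross=31.829)
ex = (C−B)/|BC| = (0.9334,0.3588); ey = (-0.3588,0.9334)
P = B + 2.82·ex + -1.73·ey = (3.9723,0.0918)

3.97 0.09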